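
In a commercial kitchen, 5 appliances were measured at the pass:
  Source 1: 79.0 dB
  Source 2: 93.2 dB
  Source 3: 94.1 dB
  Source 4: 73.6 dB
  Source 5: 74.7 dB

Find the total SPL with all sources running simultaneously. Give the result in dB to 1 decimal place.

96.8 dB

Σ 10^(Lᵢ/10) = 4.792e+09.
L_total = 10·log₁₀(4.792e+09) = 96.8 dB.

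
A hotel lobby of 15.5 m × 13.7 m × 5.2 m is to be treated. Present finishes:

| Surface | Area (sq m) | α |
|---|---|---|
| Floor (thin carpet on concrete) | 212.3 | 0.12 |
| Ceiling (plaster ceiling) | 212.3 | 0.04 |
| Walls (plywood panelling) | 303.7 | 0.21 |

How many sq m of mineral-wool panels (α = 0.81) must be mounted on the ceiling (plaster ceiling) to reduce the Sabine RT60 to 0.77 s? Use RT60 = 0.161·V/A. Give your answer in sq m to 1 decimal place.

Equivalent absorption area: A₁ = 212.3×0.12 + 212.3×0.04 + 303.7×0.21 = 97.745 sq m.
V = 1104.22 m³. Target absorption A₂ = 0.161 × 1104.22 / 0.77 = 230.882 sabins.
Absorption to add: 230.882 − 97.745 = 133.137 sabins.
Each sq m of panel replacing the ceiling (plaster ceiling) adds (0.81 − 0.04) = 0.77 sabins.
Panel area = 133.137 / 0.77 = 172.9 sq m.

172.9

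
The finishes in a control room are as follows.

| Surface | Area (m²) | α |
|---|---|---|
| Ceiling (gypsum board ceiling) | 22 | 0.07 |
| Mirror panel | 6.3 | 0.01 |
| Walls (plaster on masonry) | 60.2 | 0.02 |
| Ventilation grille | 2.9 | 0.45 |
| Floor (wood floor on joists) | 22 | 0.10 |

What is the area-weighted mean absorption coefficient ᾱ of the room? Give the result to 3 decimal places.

0.056

Total surface area S = 113.4 m².
A = 22×0.07 + 6.3×0.01 + 60.2×0.02 + 2.9×0.45 + 22×0.10 = 6.312 sabins.
ᾱ = 6.312 / 113.4 = 0.056.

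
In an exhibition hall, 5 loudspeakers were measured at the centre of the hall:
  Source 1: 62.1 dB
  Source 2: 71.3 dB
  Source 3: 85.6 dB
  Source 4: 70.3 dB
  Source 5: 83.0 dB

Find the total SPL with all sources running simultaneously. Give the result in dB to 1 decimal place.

Converting to relative power and adding: 10^(62.1/10) + 10^(71.3/10) + 10^(85.6/10) + 10^(70.3/10) + 10^(83.0/10) = 5.884e+08.
Combined level = 10 log₁₀(5.884e+08) = 87.7 dB.

87.7 dB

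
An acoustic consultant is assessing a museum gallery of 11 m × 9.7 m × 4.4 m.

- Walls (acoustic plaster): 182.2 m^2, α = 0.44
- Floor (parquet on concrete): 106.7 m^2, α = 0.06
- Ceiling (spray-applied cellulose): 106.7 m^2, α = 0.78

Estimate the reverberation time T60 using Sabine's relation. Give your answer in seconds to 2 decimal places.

0.45 seconds

Equivalent absorption area: A = 182.2×0.44 + 106.7×0.06 + 106.7×0.78 = 169.796 m^2.
V = 11·9.7·4.4 = 469.48 m³.
Sabine: RT60 = 0.161 × 469.48 / 169.796 = 0.45 s.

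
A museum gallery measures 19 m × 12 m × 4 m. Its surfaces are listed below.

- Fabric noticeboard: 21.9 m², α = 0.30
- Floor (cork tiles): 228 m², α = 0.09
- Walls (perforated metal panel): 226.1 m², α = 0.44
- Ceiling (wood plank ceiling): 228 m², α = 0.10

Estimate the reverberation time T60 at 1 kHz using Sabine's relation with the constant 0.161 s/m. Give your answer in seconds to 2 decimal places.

Summing Sᵢαᵢ: 6.570 + 20.520 + 99.484 + 22.800 → A = 149.374 sabins.
Volume V = 19 × 12 × 4 = 912 m³.
RT60 = 0.161 · V / A = 0.161 × 912 / 149.374 = 0.98 s.

0.98 s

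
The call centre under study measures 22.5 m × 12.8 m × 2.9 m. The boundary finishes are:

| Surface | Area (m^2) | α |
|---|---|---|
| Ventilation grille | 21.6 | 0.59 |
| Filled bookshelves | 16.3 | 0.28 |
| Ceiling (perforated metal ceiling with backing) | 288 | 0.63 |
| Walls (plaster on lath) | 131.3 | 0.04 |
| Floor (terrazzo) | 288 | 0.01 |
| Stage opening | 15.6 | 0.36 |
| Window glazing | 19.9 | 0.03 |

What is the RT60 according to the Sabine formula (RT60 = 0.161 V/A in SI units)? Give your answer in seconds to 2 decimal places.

Summing Sᵢαᵢ: 12.744 + 4.564 + 181.440 + 5.252 + 2.880 + 5.616 + 0.597 → A = 213.093 sabins.
Volume V = 22.5 × 12.8 × 2.9 = 835.2 m³.
RT60 = 0.161 · V / A = 0.161 × 835.2 / 213.093 = 0.63 s.

0.63 s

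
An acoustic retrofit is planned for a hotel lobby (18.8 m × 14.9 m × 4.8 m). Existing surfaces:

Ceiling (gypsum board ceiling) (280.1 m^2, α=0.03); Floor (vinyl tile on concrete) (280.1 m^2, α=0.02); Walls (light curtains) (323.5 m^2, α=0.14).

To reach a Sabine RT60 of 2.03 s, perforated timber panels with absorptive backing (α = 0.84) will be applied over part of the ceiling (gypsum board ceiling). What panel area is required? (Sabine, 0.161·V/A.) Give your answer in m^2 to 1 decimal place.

58.4

Total absorption A₁ = 280.1×0.03 + 280.1×0.02 + 323.5×0.14
  = 8.403 + 5.602 + 45.290 = 59.295 m^2 sabins.
Required A₂ = 0.161·1344.576/2.03 = 106.639 sabins.
ΔA needed = 106.639 − 59.295 = 47.344 sabins.
Net gain per m^2: Δα = 0.84 − 0.03 = 0.81.
Panel area = 47.344 / 0.81 = 58.4 m^2.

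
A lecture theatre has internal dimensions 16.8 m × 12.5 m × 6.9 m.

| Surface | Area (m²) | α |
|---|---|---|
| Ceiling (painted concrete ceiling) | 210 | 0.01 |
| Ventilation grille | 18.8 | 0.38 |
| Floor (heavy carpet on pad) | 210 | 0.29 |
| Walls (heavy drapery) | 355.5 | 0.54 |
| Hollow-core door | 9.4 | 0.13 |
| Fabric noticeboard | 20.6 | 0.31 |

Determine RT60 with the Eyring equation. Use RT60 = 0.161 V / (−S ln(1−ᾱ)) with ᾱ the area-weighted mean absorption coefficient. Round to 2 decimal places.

S = Σ Sᵢ = 824.3 m².
Σ(Sᵢαᵢ) = 210·0.01 + 18.8·0.38 + 210·0.29 + 355.5·0.54 + 9.4·0.13 + 20.6·0.31 = 269.722.
Mean coefficient ᾱ = A/S = 0.3272.
−S·ln(1−ᾱ) = −824.3 × ln(1 − 0.3272) = 326.676.
V = 16.8 × 12.5 × 6.9 = 1449 m³.
RT60 = 0.161 × 1449 / 326.676 = 0.71 s.

0.71 s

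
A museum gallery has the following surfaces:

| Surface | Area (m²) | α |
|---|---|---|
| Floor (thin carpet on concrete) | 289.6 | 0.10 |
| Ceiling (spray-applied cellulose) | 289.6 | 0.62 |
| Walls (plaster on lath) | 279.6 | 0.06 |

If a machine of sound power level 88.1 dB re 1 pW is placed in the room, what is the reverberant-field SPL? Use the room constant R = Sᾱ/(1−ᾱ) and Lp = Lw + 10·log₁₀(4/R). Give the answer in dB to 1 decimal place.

69.3 dB

Σ(Sᵢαᵢ) = 289.6·0.10 + 289.6·0.62 + 279.6·0.06 = 225.288; total area S = 858.8 m².
ᾱ = 0.2623, so room constant R = A/(1−ᾱ) = 305.392 m².
Lp = 88.1 + 10·log₁₀(4/305.392) = 88.1 + (-18.83) = 69.3 dB.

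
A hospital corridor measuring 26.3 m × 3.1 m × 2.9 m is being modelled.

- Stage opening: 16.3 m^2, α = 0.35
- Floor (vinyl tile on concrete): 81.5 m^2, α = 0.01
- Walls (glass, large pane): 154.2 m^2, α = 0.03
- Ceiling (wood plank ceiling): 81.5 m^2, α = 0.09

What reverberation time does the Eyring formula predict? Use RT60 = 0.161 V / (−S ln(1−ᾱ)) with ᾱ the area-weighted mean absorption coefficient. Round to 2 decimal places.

2.00 seconds

S = Σ Sᵢ = 333.5 m^2.
Σ(Sᵢαᵢ) = 16.3·0.35 + 81.5·0.01 + 154.2·0.03 + 81.5·0.09 = 18.481.
Mean coefficient ᾱ = A/S = 0.0554.
Eyring denominator: −S ln(1−ᾱ) = 19.007.
V = 26.3 × 3.1 × 2.9 = 236.437 m³.
T = 0.161·V/[−S·ln(1−ᾱ)] = 0.161·236.437/19.007 = 2.00 s.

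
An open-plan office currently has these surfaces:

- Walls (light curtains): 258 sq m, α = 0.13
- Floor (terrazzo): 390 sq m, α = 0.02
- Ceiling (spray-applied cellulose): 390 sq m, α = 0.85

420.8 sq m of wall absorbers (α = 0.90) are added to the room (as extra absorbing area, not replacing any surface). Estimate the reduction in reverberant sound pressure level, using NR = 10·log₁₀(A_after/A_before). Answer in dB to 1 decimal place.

Equivalent absorption area: A_before = 258*0.13 + 390*0.02 + 390*0.85 = 372.840 sq m.
Added absorption = 420.8 × 0.90 = 378.720 sabins.
New total A_after = 751.560 sabins.
Reduction = 10 log₁₀(A_after/A_before) = 10 log₁₀(2.0158) = 3.0 dB.

3.0 dB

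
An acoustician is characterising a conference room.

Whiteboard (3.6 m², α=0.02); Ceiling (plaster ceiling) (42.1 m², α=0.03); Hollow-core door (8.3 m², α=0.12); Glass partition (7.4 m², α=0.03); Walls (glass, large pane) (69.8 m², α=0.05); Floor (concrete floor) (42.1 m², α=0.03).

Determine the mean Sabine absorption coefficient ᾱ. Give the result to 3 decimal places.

0.042

Total surface area S = 173.3 m².
Σ(Sᵢαᵢ) = 3.6×0.02 + 42.1×0.03 + 8.3×0.12 + 7.4×0.03 + 69.8×0.05 + 42.1×0.03 = 7.306.
ᾱ = A/S = 0.042.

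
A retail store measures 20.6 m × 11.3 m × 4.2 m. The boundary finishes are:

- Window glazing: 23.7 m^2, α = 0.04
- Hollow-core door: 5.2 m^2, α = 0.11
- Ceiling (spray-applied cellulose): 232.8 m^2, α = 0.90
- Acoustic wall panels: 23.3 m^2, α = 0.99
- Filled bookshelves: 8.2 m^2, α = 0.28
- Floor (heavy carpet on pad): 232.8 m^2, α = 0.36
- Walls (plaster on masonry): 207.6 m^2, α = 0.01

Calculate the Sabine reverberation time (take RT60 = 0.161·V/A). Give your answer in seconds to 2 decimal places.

Total absorption A = 23.7·0.04 + 5.2·0.11 + 232.8·0.90 + 23.3·0.99 + 8.2·0.28 + 232.8·0.36 + 207.6·0.01
  = 0.948 + 0.572 + 209.520 + 23.067 + 2.296 + 83.808 + 2.076 = 322.287 m^2 sabins.
V = 20.6·11.3·4.2 = 977.676 m³.
T = 0.161 V/A = 0.161·977.676/322.287 = 0.49 s.

0.49 s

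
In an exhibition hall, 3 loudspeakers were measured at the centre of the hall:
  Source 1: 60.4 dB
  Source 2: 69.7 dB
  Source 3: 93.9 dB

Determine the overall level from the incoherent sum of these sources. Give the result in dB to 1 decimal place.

Converting to relative power and adding: 10^(60.4/10) + 10^(69.7/10) + 10^(93.9/10) = 2.465e+09.
Back to dB: 10·log₁₀ Σ = 93.9 dB.

93.9 dB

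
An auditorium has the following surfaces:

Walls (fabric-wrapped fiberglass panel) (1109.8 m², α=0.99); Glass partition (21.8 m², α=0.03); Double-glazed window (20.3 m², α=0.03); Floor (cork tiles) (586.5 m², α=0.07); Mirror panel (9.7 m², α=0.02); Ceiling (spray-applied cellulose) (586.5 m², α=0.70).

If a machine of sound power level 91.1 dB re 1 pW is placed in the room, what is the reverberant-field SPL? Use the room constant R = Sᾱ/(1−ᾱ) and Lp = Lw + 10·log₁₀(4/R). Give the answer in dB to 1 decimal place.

Σ(Sᵢαᵢ) = 1109.8×0.99 + 21.8×0.03 + 20.3×0.03 + 586.5×0.07 + 9.7×0.02 + 586.5×0.70 = 1551.764; total area S = 2334.6 m².
ᾱ = 0.6647, so room constant R = A/(1−ᾱ) = 4627.987 m².
Lp = Lw + 10 log₁₀(4/R) = 91.1 -30.63 = 60.5 dB.

60.5 dB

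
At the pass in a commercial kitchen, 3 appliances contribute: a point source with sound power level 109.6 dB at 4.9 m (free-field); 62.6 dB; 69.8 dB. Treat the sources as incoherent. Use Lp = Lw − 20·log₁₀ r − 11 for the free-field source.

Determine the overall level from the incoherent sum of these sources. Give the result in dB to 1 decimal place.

85.0 dB

Source at 4.9 m: Lp = 109.6 − 20·log₁₀(4.9) − 11 = 84.8 dB.
Sum in the linear (power) domain: Σ 10^(Lᵢ/10) = 10^(84.8/10) + 10^(62.6/10) + 10^(69.8/10) = 3.134e+08.
Back to dB: 10·log₁₀ Σ = 85.0 dB.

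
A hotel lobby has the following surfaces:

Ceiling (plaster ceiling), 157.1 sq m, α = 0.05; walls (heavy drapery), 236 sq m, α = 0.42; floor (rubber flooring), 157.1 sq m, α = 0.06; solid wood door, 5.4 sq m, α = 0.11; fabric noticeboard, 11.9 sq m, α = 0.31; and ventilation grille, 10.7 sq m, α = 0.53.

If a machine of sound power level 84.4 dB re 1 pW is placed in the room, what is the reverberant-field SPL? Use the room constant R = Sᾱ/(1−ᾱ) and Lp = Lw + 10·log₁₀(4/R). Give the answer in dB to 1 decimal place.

68.3 dB

Σ(Sᵢαᵢ) = 157.1×0.05 + 236×0.42 + 157.1×0.06 + 5.4×0.11 + 11.9×0.31 + 10.7×0.53 = 126.355; total area S = 578.2 sq m.
ᾱ = 0.2185, so room constant R = A/(1−ᾱ) = 161.683 sq m.
Lp = Lw + 10 log₁₀(4/R) = 84.4 -16.07 = 68.3 dB.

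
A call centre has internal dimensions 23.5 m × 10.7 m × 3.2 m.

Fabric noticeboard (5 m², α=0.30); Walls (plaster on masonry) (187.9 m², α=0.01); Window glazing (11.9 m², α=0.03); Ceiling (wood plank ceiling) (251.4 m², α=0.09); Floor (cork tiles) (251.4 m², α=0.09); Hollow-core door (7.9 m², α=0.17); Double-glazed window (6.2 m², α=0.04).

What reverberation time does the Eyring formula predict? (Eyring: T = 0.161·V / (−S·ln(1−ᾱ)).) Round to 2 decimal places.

S = Σ Sᵢ = 721.7 m².
Σ(Sᵢαᵢ) = 5·0.30 + 187.9·0.01 + 11.9·0.03 + 251.4·0.09 + 251.4·0.09 + 7.9·0.17 + 6.2·0.04 = 50.579.
Mean coefficient ᾱ = A/S = 0.0701.
Eyring denominator: −S ln(1−ᾱ) = 52.452.
V = 23.5 × 10.7 × 3.2 = 804.64 m³.
RT60 = 0.161 × 804.64 / 52.452 = 2.47 s.

2.47 s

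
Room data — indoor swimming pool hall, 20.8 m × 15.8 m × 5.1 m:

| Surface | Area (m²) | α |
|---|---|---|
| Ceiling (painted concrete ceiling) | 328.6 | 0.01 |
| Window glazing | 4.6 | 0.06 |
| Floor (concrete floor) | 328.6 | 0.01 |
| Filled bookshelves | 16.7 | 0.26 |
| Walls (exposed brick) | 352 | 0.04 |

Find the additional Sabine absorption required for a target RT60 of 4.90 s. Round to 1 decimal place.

29.8 sabins

A₁ = Σ Sᵢαᵢ = 328.6*0.01 + 4.6*0.06 + 328.6*0.01 + 16.7*0.26 + 352*0.04 = 25.270 sabins.
Target A₂ = 0.161·1676.064/4.90 = 55.071 sabins (V = 1676.064 m³).
Additional absorption ΔA = 55.071 − 25.270 = 29.8 sabins.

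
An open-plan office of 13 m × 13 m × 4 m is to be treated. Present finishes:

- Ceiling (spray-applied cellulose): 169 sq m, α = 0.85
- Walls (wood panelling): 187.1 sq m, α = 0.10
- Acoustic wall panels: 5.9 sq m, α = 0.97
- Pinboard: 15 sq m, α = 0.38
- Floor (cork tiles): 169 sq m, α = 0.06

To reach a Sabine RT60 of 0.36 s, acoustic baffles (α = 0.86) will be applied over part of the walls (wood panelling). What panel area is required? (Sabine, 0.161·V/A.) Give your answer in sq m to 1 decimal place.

155.8

A₁ = Σ Sᵢαᵢ = 169*0.85 + 187.1*0.10 + 5.9*0.97 + 15*0.38 + 169*0.06 = 183.923 sabins.
Required A₂ = 0.161·676/0.36 = 302.322 sabins.
Absorption to add: 302.322 − 183.923 = 118.399 sabins.
Each sq m of panel replacing the walls (wood panelling) adds (0.86 − 0.10) = 0.76 sabins.
Area = ΔA/Δα = 118.399/0.76 = 155.8 sq m.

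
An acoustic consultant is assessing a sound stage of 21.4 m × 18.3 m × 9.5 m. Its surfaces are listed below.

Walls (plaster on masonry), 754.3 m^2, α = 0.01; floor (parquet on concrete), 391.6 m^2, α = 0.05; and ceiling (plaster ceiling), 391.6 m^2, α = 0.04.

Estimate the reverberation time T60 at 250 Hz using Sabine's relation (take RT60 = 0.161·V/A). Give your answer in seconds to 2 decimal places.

14.00 s

Equivalent absorption area: A = 754.3×0.01 + 391.6×0.05 + 391.6×0.04 = 42.787 m^2.
Room volume: 3720.39 m³.
RT60 = 0.161 · V / A = 0.161 × 3720.39 / 42.787 = 14.00 s.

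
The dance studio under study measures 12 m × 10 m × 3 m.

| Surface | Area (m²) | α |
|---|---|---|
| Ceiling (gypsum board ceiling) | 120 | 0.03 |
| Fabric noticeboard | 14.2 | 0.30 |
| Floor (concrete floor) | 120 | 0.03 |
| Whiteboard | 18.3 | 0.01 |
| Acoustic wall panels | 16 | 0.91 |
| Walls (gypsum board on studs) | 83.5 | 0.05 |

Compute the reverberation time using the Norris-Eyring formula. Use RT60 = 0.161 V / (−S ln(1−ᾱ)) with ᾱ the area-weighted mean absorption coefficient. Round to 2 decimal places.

S = Σ Sᵢ = 372.0 m².
Σ(Sᵢαᵢ) = 120×0.03 + 14.2×0.30 + 120×0.03 + 18.3×0.01 + 16×0.91 + 83.5×0.05 = 30.378.
Mean coefficient ᾱ = A/S = 0.0817.
Eyring denominator: −S ln(1−ᾱ) = 31.706.
V = 12 × 10 × 3 = 360 m³.
RT60 = 0.161 × 360 / 31.706 = 1.83 s.

1.83 s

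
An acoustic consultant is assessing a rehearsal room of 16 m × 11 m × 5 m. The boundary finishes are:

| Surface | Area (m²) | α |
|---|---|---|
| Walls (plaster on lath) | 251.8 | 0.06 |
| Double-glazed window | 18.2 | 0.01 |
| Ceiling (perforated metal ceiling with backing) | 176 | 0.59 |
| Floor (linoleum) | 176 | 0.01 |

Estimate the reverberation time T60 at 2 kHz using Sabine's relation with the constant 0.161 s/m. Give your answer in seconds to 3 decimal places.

1.172 sec

Equivalent absorption area: A = 251.8*0.06 + 18.2*0.01 + 176*0.59 + 176*0.01 = 120.890 m².
V = 16·11·5 = 880 m³.
T = 0.161 V/A = 0.161·880/120.890 = 1.172 s.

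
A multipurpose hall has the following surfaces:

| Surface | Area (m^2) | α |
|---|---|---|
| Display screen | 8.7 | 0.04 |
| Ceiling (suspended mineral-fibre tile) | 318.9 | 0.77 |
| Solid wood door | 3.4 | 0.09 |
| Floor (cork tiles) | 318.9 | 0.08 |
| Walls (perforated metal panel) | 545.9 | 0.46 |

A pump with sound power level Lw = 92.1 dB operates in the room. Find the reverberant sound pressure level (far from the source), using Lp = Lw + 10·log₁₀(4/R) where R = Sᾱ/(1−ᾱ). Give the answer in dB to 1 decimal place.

Σ(Sᵢαᵢ) = 8.7·0.04 + 318.9·0.77 + 3.4·0.09 + 318.9·0.08 + 545.9·0.46 = 522.833; total area S = 1195.8 m^2.
ᾱ = 0.4372, so room constant R = A/(1−ᾱ) = 928.985 m^2.
Lp = Lw + 10 log₁₀(4/R) = 92.1 -23.66 = 68.4 dB.

68.4 dB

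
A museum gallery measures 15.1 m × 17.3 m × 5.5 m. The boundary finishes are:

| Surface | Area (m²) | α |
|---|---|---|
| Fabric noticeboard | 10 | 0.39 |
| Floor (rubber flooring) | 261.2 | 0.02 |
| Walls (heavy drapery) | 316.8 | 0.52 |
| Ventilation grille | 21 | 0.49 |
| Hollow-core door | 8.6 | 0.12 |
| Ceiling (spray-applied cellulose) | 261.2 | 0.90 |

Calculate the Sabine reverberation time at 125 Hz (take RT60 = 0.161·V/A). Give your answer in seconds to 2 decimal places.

0.55 seconds

Equivalent absorption area: A = 10×0.39 + 261.2×0.02 + 316.8×0.52 + 21×0.49 + 8.6×0.12 + 261.2×0.90 = 420.262 m².
Volume V = 15.1 × 17.3 × 5.5 = 1436.765 m³.
RT60 = 0.161 · V / A = 0.161 × 1436.765 / 420.262 = 0.55 s.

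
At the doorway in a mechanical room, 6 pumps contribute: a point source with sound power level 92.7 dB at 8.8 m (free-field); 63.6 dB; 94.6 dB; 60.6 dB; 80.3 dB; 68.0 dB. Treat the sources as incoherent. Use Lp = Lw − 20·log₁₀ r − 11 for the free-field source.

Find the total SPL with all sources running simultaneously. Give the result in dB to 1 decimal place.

Source at 8.8 m: Lp = 92.7 − 20·log₁₀(8.8) − 11 = 62.8 dB.
Sum in the linear (power) domain: Σ 10^(Lᵢ/10) = 10^(62.8/10) + 10^(63.6/10) + 10^(94.6/10) + 10^(60.6/10) + 10^(80.3/10) + 10^(68.0/10) = 3.003e+09.
Back to dB: 10·log₁₀ Σ = 94.8 dB.

94.8 dB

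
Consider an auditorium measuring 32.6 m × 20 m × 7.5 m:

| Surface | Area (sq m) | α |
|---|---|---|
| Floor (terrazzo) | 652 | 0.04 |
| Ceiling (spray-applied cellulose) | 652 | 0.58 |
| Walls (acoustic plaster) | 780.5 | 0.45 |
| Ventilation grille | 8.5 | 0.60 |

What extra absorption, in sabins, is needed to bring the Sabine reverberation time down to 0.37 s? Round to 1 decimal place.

Equivalent absorption area: A₁ = 652·0.04 + 652·0.58 + 780.5·0.45 + 8.5·0.60 = 760.565 sq m.
For T = 0.37 s, need A₂ = 0.161·V/T = 0.161·4890/0.37 = 2127.811 sabins.
Shortfall: 2127.811 − 760.565 = 1367.2 sabins.

1367.2 sabins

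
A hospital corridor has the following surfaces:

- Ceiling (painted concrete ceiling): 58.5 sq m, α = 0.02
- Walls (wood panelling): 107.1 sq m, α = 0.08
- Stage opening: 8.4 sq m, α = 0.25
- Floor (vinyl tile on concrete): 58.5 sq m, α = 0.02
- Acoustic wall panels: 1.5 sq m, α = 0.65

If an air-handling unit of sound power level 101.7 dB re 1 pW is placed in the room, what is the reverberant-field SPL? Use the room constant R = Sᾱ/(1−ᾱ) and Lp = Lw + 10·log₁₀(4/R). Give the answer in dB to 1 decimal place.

A = 13.983 sabins; S = 234.0 sq m.
ᾱ = 13.983/234.0 = 0.0598; R = Sᾱ/(1−ᾱ) = 13.983/(1−0.0598) = 14.872 sq m.
Lp = Lw + 10 log₁₀(4/R) = 101.7 -5.70 = 96.0 dB.

96.0 dB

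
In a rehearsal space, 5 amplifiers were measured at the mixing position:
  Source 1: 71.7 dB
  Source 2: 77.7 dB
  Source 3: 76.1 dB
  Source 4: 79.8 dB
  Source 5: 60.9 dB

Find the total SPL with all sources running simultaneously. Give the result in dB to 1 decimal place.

Converting to relative power and adding: 10^(71.7/10) + 10^(77.7/10) + 10^(76.1/10) + 10^(79.8/10) + 10^(60.9/10) = 2.111e+08.
Combined level = 10 log₁₀(2.111e+08) = 83.2 dB.

83.2 dB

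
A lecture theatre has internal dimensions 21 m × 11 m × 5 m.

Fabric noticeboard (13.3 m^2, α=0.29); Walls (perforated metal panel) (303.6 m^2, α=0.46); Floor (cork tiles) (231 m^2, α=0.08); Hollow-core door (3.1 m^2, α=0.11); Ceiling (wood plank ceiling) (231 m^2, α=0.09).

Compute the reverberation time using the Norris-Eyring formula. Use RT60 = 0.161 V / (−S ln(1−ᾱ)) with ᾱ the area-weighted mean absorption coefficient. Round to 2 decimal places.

0.89 seconds

S = Σ Sᵢ = 782.0 m^2.
Σ(Sᵢαᵢ) = 13.3·0.29 + 303.6·0.46 + 231·0.08 + 3.1·0.11 + 231·0.09 = 183.124.
ᾱ = 183.124 / 782.0 = 0.2342.
Eyring denominator: −S ln(1−ᾱ) = 208.664.
V = 21 × 11 × 5 = 1155 m³.
T = 0.161·V/[−S·ln(1−ᾱ)] = 0.161·1155/208.664 = 0.89 s.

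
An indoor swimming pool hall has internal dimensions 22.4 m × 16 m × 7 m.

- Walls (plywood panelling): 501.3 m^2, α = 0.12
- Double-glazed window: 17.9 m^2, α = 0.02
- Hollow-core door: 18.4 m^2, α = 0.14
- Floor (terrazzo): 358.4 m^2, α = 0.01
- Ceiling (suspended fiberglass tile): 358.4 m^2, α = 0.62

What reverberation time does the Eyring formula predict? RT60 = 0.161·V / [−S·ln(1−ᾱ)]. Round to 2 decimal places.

1.23 sec

Total surface area S = 501.3 + 17.9 + 18.4 + 358.4 + 358.4 = 1254.4 m^2.
Absorption A = 501.3·0.12 + 17.9·0.02 + 18.4·0.14 + 358.4·0.01 + 358.4·0.62 = 288.882 sabins.
Mean coefficient ᾱ = A/S = 0.2303.
Eyring denominator: −S ln(1−ᾱ) = 328.345.
V = 22.4 × 16 × 7 = 2508.8 m³.
RT60 = 0.161 × 2508.8 / 328.345 = 1.23 s.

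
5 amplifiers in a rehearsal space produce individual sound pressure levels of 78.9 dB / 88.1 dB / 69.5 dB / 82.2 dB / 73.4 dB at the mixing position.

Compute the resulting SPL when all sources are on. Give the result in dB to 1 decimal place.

Converting to relative power and adding: 10^(78.9/10) + 10^(88.1/10) + 10^(69.5/10) + 10^(82.2/10) + 10^(73.4/10) = 9.2e+08.
Back to dB: 10·log₁₀ Σ = 89.6 dB.

89.6 dB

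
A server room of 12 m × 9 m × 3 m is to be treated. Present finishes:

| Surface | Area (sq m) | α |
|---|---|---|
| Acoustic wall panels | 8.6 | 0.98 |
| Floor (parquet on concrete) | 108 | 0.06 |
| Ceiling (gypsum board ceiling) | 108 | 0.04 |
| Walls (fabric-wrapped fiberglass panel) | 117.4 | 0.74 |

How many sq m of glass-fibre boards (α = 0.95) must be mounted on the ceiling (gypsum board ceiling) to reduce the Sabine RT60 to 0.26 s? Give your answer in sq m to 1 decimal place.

103.9

A₁ = Σ Sᵢαᵢ = 8.6*0.98 + 108*0.06 + 108*0.04 + 117.4*0.74 = 106.104 sabins.
V = 324 m³. Target absorption A₂ = 0.161 × 324 / 0.26 = 200.631 sabins.
Absorption to add: 200.631 − 106.104 = 94.527 sabins.
Each sq m of panel replacing the ceiling (gypsum board ceiling) adds (0.95 − 0.04) = 0.91 sabins.
Panel area = 94.527 / 0.91 = 103.9 sq m.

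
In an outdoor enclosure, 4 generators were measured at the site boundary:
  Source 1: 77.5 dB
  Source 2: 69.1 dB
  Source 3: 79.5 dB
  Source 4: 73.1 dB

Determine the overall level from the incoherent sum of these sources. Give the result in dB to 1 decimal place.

Sum in the linear (power) domain: Σ 10^(Lᵢ/10) = 10^(77.5/10) + 10^(69.1/10) + 10^(79.5/10) + 10^(73.1/10) = 1.739e+08.
Back to dB: 10·log₁₀ Σ = 82.4 dB.

82.4 dB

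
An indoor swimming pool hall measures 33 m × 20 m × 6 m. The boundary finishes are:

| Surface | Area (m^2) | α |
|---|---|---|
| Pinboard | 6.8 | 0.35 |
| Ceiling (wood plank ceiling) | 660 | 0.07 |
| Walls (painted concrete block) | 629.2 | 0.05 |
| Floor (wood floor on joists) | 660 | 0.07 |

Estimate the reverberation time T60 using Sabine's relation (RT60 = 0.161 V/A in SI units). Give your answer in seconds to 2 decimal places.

5.05 s

Equivalent absorption area: A = 6.8×0.35 + 660×0.07 + 629.2×0.05 + 660×0.07 = 126.240 m^2.
V = 33·20·6 = 3960 m³.
T = 0.161 V/A = 0.161·3960/126.240 = 5.05 s.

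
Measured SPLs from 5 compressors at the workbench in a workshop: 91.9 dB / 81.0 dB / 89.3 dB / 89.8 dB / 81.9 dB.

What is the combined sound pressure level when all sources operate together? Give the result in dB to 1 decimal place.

Σ 10^(Lᵢ/10) = 3.636e+09.
L_total = 10·log₁₀(3.636e+09) = 95.6 dB.

95.6 dB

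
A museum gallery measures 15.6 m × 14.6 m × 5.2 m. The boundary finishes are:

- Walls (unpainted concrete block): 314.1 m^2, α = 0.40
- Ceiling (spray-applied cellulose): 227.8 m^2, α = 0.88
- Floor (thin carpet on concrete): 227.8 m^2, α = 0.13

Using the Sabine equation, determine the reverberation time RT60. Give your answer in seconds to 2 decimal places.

0.54 s

Summing Sᵢαᵢ: 125.640 + 200.464 + 29.614 → A = 355.718 sabins.
Room volume: 1184.352 m³.
Sabine: RT60 = 0.161 × 1184.352 / 355.718 = 0.54 s.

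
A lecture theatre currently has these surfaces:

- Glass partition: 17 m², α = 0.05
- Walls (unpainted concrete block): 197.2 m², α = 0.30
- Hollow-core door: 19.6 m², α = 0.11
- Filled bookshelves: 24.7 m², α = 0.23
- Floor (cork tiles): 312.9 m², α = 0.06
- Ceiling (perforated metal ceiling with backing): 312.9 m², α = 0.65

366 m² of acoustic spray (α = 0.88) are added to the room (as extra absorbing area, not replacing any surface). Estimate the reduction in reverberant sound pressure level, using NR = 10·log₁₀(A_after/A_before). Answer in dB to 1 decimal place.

3.2 dB

Equivalent absorption area: A_before = 17×0.05 + 197.2×0.30 + 19.6×0.11 + 24.7×0.23 + 312.9×0.06 + 312.9×0.65 = 290.006 m².
Added absorption = 366 × 0.88 = 322.080 sabins.
A_after = 290.006 + 322.080 = 612.086 sabins.
Reduction = 10 log₁₀(A_after/A_before) = 10 log₁₀(2.1106) = 3.2 dB.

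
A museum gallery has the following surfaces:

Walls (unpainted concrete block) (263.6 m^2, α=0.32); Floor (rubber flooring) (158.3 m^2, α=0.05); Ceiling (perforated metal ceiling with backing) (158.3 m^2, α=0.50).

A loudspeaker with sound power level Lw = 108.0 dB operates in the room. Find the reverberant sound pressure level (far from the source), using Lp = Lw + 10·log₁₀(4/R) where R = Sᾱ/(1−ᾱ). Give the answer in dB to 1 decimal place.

90.2 dB

A = 171.417 sabins; S = 580.2 m^2.
ᾱ = 0.2954, so room constant R = A/(1−ᾱ) = 243.283 m^2.
Lp = Lw + 10 log₁₀(4/R) = 108.0 -17.84 = 90.2 dB.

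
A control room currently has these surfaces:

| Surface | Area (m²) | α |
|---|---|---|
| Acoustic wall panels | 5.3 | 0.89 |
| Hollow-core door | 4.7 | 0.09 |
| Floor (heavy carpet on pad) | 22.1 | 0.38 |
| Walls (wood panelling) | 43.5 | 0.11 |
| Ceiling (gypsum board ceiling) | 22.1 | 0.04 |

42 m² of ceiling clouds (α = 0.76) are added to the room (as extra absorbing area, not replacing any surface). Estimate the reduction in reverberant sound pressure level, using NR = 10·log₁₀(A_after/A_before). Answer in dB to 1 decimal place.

Summing Sᵢαᵢ: 4.717 + 0.423 + 8.398 + 4.785 + 0.884 → A_before = 19.207 sabins.
Added absorption = 42 × 0.76 = 31.920 sabins.
New total A_after = 51.127 sabins.
Reduction = 10 log₁₀(A_after/A_before) = 10 log₁₀(2.6619) = 4.3 dB.

4.3 dB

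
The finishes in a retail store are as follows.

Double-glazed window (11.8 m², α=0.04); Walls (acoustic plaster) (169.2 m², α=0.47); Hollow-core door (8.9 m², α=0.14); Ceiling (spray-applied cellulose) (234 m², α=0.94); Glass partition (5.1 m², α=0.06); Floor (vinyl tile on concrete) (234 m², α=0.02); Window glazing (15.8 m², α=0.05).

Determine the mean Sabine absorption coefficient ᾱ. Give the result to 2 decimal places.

Total surface area S = 678.8 m².
Weighted sum Σ Sα = 306.978.
ᾱ = A/S = 0.45.

0.45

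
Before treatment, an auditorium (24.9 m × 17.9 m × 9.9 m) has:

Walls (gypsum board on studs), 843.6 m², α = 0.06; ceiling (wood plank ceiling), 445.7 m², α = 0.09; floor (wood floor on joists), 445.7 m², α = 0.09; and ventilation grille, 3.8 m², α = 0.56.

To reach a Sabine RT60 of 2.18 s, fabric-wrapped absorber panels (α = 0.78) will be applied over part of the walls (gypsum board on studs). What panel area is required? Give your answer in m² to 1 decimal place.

267.9

Total absorption A₁ = 843.6*0.06 + 445.7*0.09 + 445.7*0.09 + 3.8*0.56
  = 50.616 + 40.113 + 40.113 + 2.128 = 132.970 m² sabins.
Required A₂ = 0.161·4412.529/2.18 = 325.879 sabins.
Absorption to add: 325.879 − 132.970 = 192.909 sabins.
Net gain per m²: Δα = 0.78 − 0.06 = 0.72.
Area = ΔA/Δα = 192.909/0.72 = 267.9 m².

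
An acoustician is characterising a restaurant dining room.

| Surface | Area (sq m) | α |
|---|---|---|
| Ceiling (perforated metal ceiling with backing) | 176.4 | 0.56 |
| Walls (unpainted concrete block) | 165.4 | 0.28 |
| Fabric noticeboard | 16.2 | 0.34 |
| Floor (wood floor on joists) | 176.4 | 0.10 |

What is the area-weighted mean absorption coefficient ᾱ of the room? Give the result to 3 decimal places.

0.315

S = Σ Sᵢ = 176.4 + 165.4 + 16.2 + 176.4 = 534.4 sq m.
A = 176.4*0.56 + 165.4*0.28 + 16.2*0.34 + 176.4*0.10 = 168.244 sabins.
ᾱ = 168.244 / 534.4 = 0.315.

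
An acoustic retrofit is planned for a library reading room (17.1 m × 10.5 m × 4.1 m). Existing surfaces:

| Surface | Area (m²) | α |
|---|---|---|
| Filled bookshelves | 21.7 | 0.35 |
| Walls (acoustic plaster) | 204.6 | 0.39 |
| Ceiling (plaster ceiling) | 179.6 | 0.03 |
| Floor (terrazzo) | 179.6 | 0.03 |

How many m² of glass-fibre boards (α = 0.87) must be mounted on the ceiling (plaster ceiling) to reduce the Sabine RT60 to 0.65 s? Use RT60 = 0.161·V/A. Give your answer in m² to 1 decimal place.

Total absorption A₁ = 21.7·0.35 + 204.6·0.39 + 179.6·0.03 + 179.6·0.03
  = 7.595 + 79.794 + 5.388 + 5.388 = 98.165 m² sabins.
Required A₂ = 0.161·736.155/0.65 = 182.340 sabins.
ΔA needed = 182.340 − 98.165 = 84.175 sabins.
Net gain per m²: Δα = 0.87 − 0.03 = 0.84.
Panel area = 84.175 / 0.84 = 100.2 m².

100.2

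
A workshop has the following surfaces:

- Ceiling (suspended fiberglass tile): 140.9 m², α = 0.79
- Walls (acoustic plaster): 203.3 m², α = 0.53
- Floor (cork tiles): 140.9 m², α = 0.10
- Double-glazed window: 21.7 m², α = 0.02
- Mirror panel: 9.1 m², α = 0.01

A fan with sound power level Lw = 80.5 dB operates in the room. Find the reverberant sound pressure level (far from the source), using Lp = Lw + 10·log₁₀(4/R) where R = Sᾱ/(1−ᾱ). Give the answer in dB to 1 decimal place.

Σ(Sᵢαᵢ) = 140.9·0.79 + 203.3·0.53 + 140.9·0.10 + 21.7·0.02 + 9.1·0.01 = 233.675; total area S = 515.9 m².
ᾱ = 0.4529, so room constant R = A/(1−ᾱ) = 427.116 m².
Lp = 80.5 + 10·log₁₀(4/427.116) = 80.5 + (-20.28) = 60.2 dB.

60.2 dB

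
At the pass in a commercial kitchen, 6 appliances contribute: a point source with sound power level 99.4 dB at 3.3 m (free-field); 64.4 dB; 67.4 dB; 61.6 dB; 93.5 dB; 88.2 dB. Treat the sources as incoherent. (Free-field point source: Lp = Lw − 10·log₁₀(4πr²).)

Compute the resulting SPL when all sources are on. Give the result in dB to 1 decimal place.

Source at 3.3 m: Lp = 99.4 − 10·log₁₀(4π·3.3²) = 99.4 − 10·log₁₀(136.848) = 78.0 dB.
Sum in the linear (power) domain: Σ 10^(Lᵢ/10) = 10^(78.0/10) + 10^(64.4/10) + 10^(67.4/10) + 10^(61.6/10) + 10^(93.5/10) + 10^(88.2/10) = 2.972e+09.
Back to dB: 10·log₁₀ Σ = 94.7 dB.

94.7 dB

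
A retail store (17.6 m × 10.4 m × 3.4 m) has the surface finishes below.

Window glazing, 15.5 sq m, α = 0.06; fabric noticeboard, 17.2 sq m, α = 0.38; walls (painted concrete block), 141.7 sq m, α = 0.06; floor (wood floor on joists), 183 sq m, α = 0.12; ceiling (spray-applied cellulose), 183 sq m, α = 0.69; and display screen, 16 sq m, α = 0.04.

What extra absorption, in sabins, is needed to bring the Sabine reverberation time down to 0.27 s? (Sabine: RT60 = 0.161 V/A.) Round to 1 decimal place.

Summing Sᵢαᵢ: 0.930 + 6.536 + 8.502 + 21.960 + 126.270 + 0.640 → A₁ = 164.838 sabins.
V = 622.336 m³. Required absorption A₂ = 0.161 × 622.336 / 0.27 = 371.097 sabins.
Additional absorption ΔA = 371.097 − 164.838 = 206.3 sabins.

206.3 sabins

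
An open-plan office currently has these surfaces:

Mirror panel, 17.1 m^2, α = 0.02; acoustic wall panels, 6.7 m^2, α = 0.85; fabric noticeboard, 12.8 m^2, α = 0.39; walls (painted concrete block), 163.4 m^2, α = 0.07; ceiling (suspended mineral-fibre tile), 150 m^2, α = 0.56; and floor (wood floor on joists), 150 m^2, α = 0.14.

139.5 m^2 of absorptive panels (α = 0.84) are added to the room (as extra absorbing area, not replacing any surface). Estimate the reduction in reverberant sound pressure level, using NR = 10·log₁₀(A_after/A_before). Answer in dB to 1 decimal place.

2.8 dB

Summing Sᵢαᵢ: 0.342 + 5.695 + 4.992 + 11.438 + 84.000 + 21.000 → A_before = 127.467 sabins.
Added absorption = 139.5 × 0.84 = 117.180 sabins.
New total A_after = 244.647 sabins.
NR = 10·log₁₀(244.647/127.467) = 2.8 dB.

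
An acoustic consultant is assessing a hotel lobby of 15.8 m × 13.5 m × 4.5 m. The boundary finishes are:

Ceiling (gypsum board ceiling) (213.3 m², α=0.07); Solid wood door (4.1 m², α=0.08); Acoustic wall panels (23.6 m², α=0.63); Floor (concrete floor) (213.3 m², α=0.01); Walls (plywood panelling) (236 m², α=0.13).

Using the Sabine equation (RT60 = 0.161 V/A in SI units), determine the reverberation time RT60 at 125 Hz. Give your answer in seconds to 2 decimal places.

2.46 seconds

Equivalent absorption area: A = 213.3*0.07 + 4.1*0.08 + 23.6*0.63 + 213.3*0.01 + 236*0.13 = 62.940 m².
Room volume: 959.85 m³.
Sabine: RT60 = 0.161 × 959.85 / 62.940 = 2.46 s.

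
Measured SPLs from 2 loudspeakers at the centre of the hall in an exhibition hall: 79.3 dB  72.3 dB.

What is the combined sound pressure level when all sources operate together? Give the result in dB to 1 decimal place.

80.1 dB

Sum in the linear (power) domain: Σ 10^(Lᵢ/10) = 10^(79.3/10) + 10^(72.3/10) = 1.021e+08.
L_total = 10·log₁₀(1.021e+08) = 80.1 dB.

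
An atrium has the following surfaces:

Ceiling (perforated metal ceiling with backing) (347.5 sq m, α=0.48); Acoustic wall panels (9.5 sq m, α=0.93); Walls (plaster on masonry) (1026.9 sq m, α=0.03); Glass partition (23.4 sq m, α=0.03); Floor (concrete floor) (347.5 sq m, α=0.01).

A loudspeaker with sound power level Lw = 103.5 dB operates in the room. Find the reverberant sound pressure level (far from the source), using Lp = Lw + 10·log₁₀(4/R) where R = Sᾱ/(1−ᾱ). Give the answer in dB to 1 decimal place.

A = 210.619 sabins; S = 1754.8 sq m.
ᾱ = 210.619/1754.8 = 0.1200; R = Sᾱ/(1−ᾱ) = 210.619/(1−0.1200) = 239.340 sq m.
Lp = Lw + 10 log₁₀(4/R) = 103.5 -17.77 = 85.7 dB.

85.7 dB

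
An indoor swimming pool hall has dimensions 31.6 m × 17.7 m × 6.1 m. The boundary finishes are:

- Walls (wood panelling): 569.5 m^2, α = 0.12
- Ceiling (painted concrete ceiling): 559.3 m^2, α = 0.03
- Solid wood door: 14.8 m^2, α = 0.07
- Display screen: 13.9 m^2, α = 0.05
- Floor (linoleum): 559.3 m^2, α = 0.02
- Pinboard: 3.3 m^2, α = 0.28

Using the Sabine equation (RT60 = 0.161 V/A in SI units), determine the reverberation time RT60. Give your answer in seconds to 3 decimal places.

5.551 s

Total absorption A = 569.5·0.12 + 559.3·0.03 + 14.8·0.07 + 13.9·0.05 + 559.3·0.02 + 3.3·0.28
  = 68.340 + 16.779 + 1.036 + 0.695 + 11.186 + 0.924 = 98.960 m^2 sabins.
Room volume: 3411.852 m³.
RT60 = 0.161 · V / A = 0.161 × 3411.852 / 98.960 = 5.551 s.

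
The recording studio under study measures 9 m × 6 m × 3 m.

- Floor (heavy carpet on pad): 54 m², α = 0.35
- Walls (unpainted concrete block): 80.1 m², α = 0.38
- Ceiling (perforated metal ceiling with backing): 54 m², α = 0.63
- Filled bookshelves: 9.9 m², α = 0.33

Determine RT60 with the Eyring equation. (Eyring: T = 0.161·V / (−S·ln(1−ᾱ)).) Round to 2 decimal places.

0.23 seconds

S = Σ Sᵢ = 198.0 m².
Absorption A = 54×0.35 + 80.1×0.38 + 54×0.63 + 9.9×0.33 = 86.625 sabins.
Mean coefficient ᾱ = A/S = 0.4375.
−S·ln(1−ᾱ) = −198.0 × ln(1 − 0.4375) = 113.922.
V = 9 × 6 × 3 = 162 m³.
RT60 = 0.161 × 162 / 113.922 = 0.23 s.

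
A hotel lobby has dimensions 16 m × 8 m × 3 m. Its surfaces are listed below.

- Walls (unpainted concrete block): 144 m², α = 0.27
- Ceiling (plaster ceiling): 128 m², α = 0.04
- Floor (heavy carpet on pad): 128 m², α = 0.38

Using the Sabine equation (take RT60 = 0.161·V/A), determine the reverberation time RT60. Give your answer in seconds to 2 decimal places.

0.67 seconds

A = Σ Sᵢαᵢ = 144*0.27 + 128*0.04 + 128*0.38 = 92.640 sabins.
V = 16·8·3 = 384 m³.
T = 0.161 V/A = 0.161·384/92.640 = 0.67 s.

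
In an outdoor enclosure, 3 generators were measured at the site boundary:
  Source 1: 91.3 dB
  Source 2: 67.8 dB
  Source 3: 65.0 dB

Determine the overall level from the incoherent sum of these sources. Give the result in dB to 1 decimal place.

91.3 dB

Converting to relative power and adding: 10^(91.3/10) + 10^(67.8/10) + 10^(65.0/10) = 1.358e+09.
L_total = 10·log₁₀(1.358e+09) = 91.3 dB.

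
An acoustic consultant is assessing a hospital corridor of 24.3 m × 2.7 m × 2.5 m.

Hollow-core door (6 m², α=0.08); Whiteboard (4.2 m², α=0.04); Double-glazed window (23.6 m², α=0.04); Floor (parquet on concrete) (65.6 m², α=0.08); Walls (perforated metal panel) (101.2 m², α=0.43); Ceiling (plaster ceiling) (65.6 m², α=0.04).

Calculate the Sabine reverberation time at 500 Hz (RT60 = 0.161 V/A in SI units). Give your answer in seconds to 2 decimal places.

Equivalent absorption area: A = 6·0.08 + 4.2·0.04 + 23.6·0.04 + 65.6·0.08 + 101.2·0.43 + 65.6·0.04 = 52.980 m².
Volume V = 24.3 × 2.7 × 2.5 = 164.025 m³.
T = 0.161 V/A = 0.161·164.025/52.980 = 0.50 s.

0.50 seconds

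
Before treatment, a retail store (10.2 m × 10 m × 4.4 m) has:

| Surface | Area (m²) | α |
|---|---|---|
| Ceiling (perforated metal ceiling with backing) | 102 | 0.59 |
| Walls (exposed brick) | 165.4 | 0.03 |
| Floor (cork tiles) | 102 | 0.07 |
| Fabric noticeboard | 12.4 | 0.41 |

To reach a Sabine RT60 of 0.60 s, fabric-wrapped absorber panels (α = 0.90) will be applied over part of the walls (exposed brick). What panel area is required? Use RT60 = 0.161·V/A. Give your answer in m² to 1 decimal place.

Equivalent absorption area: A₁ = 102*0.59 + 165.4*0.03 + 102*0.07 + 12.4*0.41 = 77.366 m².
Required A₂ = 0.161·448.8/0.60 = 120.428 sabins.
Absorption to add: 120.428 − 77.366 = 43.062 sabins.
Each m² of panel replacing the walls (exposed brick) adds (0.90 − 0.03) = 0.87 sabins.
Area = ΔA/Δα = 43.062/0.87 = 49.5 m².

49.5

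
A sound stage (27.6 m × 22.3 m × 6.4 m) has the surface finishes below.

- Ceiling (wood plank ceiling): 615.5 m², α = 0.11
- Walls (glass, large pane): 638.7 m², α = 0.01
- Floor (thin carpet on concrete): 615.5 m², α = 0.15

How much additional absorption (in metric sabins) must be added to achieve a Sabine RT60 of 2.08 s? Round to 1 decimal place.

138.5 sabins

Equivalent absorption area: A₁ = 615.5*0.11 + 638.7*0.01 + 615.5*0.15 = 166.417 m².
V = 3939.072 m³. Required absorption A₂ = 0.161 × 3939.072 / 2.08 = 304.899 sabins.
ΔA = A₂ − A₁ = 304.899 − 166.417 = 138.5 sabins.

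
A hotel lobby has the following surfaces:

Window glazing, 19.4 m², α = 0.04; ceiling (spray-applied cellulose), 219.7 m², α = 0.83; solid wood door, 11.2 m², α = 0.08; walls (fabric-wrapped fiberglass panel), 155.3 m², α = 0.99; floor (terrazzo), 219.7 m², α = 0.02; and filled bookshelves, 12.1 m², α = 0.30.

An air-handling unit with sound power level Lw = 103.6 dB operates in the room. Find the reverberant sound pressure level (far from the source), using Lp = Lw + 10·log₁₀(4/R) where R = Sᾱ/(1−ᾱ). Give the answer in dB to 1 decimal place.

80.8 dB

A = 345.794 sabins; S = 637.4 m².
ᾱ = 0.5425, so room constant R = A/(1−ᾱ) = 755.834 m².
Lp = Lw + 10 log₁₀(4/R) = 103.6 -22.76 = 80.8 dB.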